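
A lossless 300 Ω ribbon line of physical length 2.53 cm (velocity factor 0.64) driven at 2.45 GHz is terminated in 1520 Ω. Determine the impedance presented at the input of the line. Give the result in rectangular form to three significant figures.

λ = v/f = 0.64·c / 2.45 GHz = 0.0784 m
βl = 2π·l/λ = 2π × 0.323 = 116°
tan(βl) = tan(116°) = -2.03
Z_in = Z_0·(Z_L + jZ_0·tanβl)/(Z_0 + jZ_L·tanβl)
     = 300·(1520 − j609)/(300 − j3090)

Z_in ≈ 72.9 + j141 Ω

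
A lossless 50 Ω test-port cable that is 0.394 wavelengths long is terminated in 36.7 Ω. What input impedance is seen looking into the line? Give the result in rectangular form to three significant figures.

Z_in ≈ 44.5 − j13.6 Ω

βl = 2π × 0.394 = 142°
tan(βl) = tan(142°) = -0.786
Z_in = Z_0·(Z_L + jZ_0·tanβl)/(Z_0 + jZ_L·tanβl)
     = 50·(36.7 − j39.3)/(50 − j28.8)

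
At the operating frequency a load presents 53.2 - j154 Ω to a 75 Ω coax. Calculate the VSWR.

VSWR ≈ 7.94

Γ = (Z_L − Z_0)/(Z_L + Z_0) = (-21.8 − j154)/(128.2 − j154)
|Γ| = 156/200 = 0.776
VSWR = (1 + |Γ|)/(1 − |Γ|) = 1.78/0.224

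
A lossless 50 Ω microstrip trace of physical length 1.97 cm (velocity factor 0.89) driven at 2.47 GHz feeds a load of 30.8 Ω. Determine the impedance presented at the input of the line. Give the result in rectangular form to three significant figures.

λ = v/f = 0.89·c / 2.47 GHz = 0.108 m
βl = 2π·l/λ = 2π × 0.182 = 65.6°
tan(βl) = tan(65.6°) = 2.21
Z_in = Z_0·(Z_L + jZ_0·tanβl)/(Z_0 + jZ_L·tanβl)
     = 50·(30.8 + j110)/(50 + j67.9)

Z_in ≈ 63.5 + j24 Ω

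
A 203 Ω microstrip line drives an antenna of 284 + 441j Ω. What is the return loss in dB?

Γ = (81 + j441)/(487 + j441), |Γ| = 0.682
RL = −20·log₁₀|Γ| = −20·log₁₀(0.682)

RL ≈ 3.32 dB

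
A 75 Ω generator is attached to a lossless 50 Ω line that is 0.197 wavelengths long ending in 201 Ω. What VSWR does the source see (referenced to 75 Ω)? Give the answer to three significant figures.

VSWR ≈ 5.68

βl = 2π × 0.197 = 70.9°
tan(βl) = 2.89
Z_in = Z_0·(Z_L + jZ_0·tanβl)/(Z_0 + jZ_L·tanβl) = 13.8 − j16.1 Ω
Γ_s = (Z_in − Z_s)/(Z_in + Z_s) = (-61.2 − j16.1)/(88.8 − j16.1), |Γ_s| = 0.701
VSWR = (1 + |Γ_s|)/(1 − |Γ_s|)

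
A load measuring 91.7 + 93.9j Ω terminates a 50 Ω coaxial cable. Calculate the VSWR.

VSWR ≈ 4.06

Γ = (Z_L − Z_0)/(Z_L + Z_0) = (41.7 + j93.9)/(141.7 + j93.9)
|Γ| = 103/170 = 0.604
VSWR = (1 + |Γ|)/(1 − |Γ|) = 1.6/0.396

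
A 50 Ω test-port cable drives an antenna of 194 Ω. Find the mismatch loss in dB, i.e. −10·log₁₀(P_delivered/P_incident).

mismatch loss ≈ 1.86 dB

Γ = (194 − 50)/(194 + 50) = 0.59
|Γ|² = 0.348, so P_del/P_inc = 1 − |Γ|² = 0.652
ML = −10·log₁₀(1 − |Γ|²)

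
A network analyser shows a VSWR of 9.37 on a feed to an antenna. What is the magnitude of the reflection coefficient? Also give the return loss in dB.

|Γ| = (S − 1)/(S + 1) = (9.37 − 1)/(9.37 + 1) = 8.37/10.4
RL = −20·log₁₀|Γ| = −20·log₁₀(0.807)

|Γ| ≈ 0.807; return loss ≈ 1.86 dB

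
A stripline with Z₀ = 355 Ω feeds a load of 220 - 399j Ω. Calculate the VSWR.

Γ = (Z_L − Z_0)/(Z_L + Z_0) = (-135 − j399)/(575 − j399)
|Γ| = 421/700 = 0.602
VSWR = (1 + |Γ|)/(1 − |Γ|) = 1.6/0.398

VSWR ≈ 4.02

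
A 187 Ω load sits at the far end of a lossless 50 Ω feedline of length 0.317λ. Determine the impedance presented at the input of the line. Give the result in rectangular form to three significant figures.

βl = 2π × 0.317 = 114°
tan(βl) = tan(114°) = -2.23
Z_in = Z_0·(Z_L + jZ_0·tanβl)/(Z_0 + jZ_L·tanβl)
     = 50·(187 − j112)/(50 − j418)

Z_in ≈ 15.8 + j20.5 Ω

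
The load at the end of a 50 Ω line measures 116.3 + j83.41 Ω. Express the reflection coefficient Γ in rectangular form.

Γ = (Z_L − Z_0)/(Z_L + Z_0) = (66.3 + j83.41)/(166.3 + j83.41)

Γ ≈ 0.52 + j0.241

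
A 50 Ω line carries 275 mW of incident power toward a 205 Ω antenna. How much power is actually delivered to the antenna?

Γ = (205 − 50)/(205 + 50) = 0.608
|Γ|² = 0.369
P_refl = |Γ|²·P_inc = 102 mW, P_del = (1 − |Γ|²)·P_inc = 173 mW

P_delivered ≈ 173 mW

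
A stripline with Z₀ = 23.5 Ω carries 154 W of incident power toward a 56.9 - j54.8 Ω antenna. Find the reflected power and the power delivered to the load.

P_reflected ≈ 67 W; P_delivered ≈ 87 W

|Γ| = |(33.4 − j54.8)/(80.4 − j54.8)| = 0.66
|Γ|² = 0.435
P_refl = |Γ|²·P_inc = 67 W, P_del = (1 − |Γ|²)·P_inc = 87 W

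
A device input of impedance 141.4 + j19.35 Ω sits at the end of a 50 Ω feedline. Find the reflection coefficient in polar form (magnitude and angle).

Γ = (Z_L − Z_0)/(Z_L + Z_0) = (91.4 + j19.35)/(191.4 + j19.35)
|Γ| = 93.4/192 = 0.486

Γ ≈ 0.486 ∠ 6.18°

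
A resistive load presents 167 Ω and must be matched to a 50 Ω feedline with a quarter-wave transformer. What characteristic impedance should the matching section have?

Z_qwt = √(Z_0·R_L) = √(50 × 167) = √8350

Z_qwt ≈ 91.4 Ω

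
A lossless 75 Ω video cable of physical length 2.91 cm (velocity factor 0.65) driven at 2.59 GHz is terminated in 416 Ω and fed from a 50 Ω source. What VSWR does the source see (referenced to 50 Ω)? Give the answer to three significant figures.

VSWR ≈ 6.37

λ = v/f = 0.65·c / 2.59 GHz = 0.0753 m
βl = 2π·l/λ = 2π × 0.387 = 139°
tan(βl) = -0.865
Z_in = Z_0·(Z_L + jZ_0·tanβl)/(Z_0 + jZ_L·tanβl) = 30.3 + j80.4 Ω
Γ_s = (Z_in − Z_s)/(Z_in + Z_s) = (-19.7 + j80.4)/(80.3 + j80.4), |Γ_s| = 0.729
VSWR = (1 + |Γ_s|)/(1 − |Γ_s|)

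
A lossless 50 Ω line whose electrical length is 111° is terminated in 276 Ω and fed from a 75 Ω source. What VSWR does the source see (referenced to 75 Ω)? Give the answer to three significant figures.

VSWR ≈ 7.7

tan(βl) = -2.61
Z_in = Z_0·(Z_L + jZ_0·tanβl)/(Z_0 + jZ_L·tanβl) = 10.3 + j18.5 Ω
Γ_s = (Z_in − Z_s)/(Z_in + Z_s) = (-64.7 + j18.5)/(85.3 + j18.5), |Γ_s| = 0.77
VSWR = (1 + |Γ_s|)/(1 − |Γ_s|)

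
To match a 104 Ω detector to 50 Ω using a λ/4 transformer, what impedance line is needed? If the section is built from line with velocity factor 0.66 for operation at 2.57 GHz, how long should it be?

Z_qwt ≈ 72.1 Ω; length ≈ 1.93 cm

Z_qwt = √(Z_0·R_L) = √(50 × 104) = √5200
λ = 0.66·c/f = 0.077 m, so l = λ/4 = 0.0193 m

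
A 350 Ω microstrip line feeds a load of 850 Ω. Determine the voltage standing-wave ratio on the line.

For a purely resistive load, VSWR = R_L/Z_0 or Z_0/R_L (whichever > 1) = 850/350

VSWR ≈ 2.43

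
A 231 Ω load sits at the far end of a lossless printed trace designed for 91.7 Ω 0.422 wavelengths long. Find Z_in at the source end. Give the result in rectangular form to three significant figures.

Z_in ≈ 106 + j93.2 Ω

βl = 2π × 0.422 = 152°
tan(βl) = tan(152°) = -0.534
Z_in = Z_0·(Z_L + jZ_0·tanβl)/(Z_0 + jZ_L·tanβl)
     = 91.7·(231 − j48.9)/(91.7 − j123)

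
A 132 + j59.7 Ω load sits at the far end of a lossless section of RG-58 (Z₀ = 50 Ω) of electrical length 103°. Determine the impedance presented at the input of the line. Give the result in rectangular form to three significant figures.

Z_in ≈ 15.4 + j3.21 Ω

tan(βl) = tan(103°) = -4.33
Z_in = Z_0·(Z_L + jZ_0·tanβl)/(Z_0 + jZ_L·tanβl)
     = 50·(132 − j157)/(309 − j572)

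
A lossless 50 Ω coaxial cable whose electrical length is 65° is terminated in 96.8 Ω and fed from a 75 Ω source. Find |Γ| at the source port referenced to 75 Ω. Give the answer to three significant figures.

tan(βl) = 2.14
Z_in = Z_0·(Z_L + jZ_0·tanβl)/(Z_0 + jZ_L·tanβl) = 29.7 − j16.2 Ω
Γ_s = (Z_in − Z_s)/(Z_in + Z_s) = (-45.3 − j16.2)/(105 − j16.2), |Γ_s| = 0.454

|Γ| ≈ 0.454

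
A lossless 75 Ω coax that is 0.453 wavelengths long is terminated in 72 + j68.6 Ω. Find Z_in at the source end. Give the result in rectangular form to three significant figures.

βl = 2π × 0.453 = 163°
tan(βl) = tan(163°) = -0.304
Z_in = Z_0·(Z_L + jZ_0·tanβl)/(Z_0 + jZ_L·tanβl)
     = 75·(72 + j45.8)/(95.9 − j21.9)

Z_in ≈ 45.8 + j46.3 Ω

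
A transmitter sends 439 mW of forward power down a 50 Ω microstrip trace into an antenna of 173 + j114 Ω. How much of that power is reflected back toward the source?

|Γ| = |(123 + j114)/(223 + j114)| = 0.67
|Γ|² = 0.448
P_refl = |Γ|²·P_inc = 197 mW, P_del = (1 − |Γ|²)·P_inc = 242 mW

P_reflected ≈ 197 mW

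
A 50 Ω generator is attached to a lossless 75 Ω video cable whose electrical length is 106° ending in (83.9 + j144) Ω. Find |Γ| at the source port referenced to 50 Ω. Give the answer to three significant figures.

tan(βl) = -3.49
Z_in = Z_0·(Z_L + jZ_0·tanβl)/(Z_0 + jZ_L·tanβl) = 14.8 − j7.76 Ω
Γ_s = (Z_in − Z_s)/(Z_in + Z_s) = (-35.2 − j7.76)/(64.8 − j7.76), |Γ_s| = 0.552

|Γ| ≈ 0.552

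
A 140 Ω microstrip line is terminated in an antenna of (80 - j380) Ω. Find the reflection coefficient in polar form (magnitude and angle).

Γ = (Z_L − Z_0)/(Z_L + Z_0) = (-60 − j380)/(220 − j380)
|Γ| = 385/439 = 0.876

Γ ≈ 0.876 ∠ -39°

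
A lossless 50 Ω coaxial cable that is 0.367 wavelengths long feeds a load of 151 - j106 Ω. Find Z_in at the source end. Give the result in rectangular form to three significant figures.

βl = 2π × 0.367 = 132°
tan(βl) = tan(132°) = -1.11
Z_in = Z_0·(Z_L + jZ_0·tanβl)/(Z_0 + jZ_L·tanβl)
     = 50·(151 − j161)/(-67.2 − j167)

Z_in ≈ 25.9 + j55.6 Ω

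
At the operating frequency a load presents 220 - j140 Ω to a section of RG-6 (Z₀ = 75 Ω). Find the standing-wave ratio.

VSWR ≈ 4.23

Γ = (Z_L − Z_0)/(Z_L + Z_0) = (145 − j140)/(295 − j140)
|Γ| = 202/327 = 0.617
VSWR = (1 + |Γ|)/(1 − |Γ|) = 1.62/0.383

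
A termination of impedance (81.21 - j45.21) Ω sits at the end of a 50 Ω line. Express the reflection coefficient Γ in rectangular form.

Γ = (Z_L − Z_0)/(Z_L + Z_0) = (31.21 − j45.21)/(131.2 − j45.21)

Γ ≈ 0.319 − j0.235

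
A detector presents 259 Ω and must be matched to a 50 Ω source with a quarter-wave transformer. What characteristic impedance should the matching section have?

Z_qwt ≈ 114 Ω

Z_qwt = √(Z_0·R_L) = √(50 × 259) = √12950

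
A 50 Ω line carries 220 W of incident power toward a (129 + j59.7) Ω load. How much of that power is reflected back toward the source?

|Γ| = |(79 + j59.7)/(179 + j59.7)| = 0.525
|Γ|² = 0.275
P_refl = |Γ|²·P_inc = 60.6 W, P_del = (1 − |Γ|²)·P_inc = 159 W

P_reflected ≈ 60.6 W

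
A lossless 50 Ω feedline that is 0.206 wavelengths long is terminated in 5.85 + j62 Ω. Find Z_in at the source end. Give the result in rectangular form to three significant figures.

βl = 2π × 0.206 = 74.2°
tan(βl) = tan(74.2°) = 3.52
Z_in = Z_0·(Z_L + jZ_0·tanβl)/(Z_0 + jZ_L·tanβl)
     = 50·(5.85 + j238)/(-169 + j20.6)

Z_in ≈ 6.81 − j69.8 Ω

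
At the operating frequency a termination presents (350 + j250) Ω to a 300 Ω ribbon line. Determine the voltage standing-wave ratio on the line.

VSWR ≈ 2.16

Γ = (Z_L − Z_0)/(Z_L + Z_0) = (50 + j250)/(650 + j250)
|Γ| = 255/696 = 0.366
VSWR = (1 + |Γ|)/(1 − |Γ|) = 1.37/0.634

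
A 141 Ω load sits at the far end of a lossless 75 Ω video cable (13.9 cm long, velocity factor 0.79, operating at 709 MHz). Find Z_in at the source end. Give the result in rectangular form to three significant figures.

λ = v/f = 0.79·c / 709 MHz = 0.334 m
βl = 2π·l/λ = 2π × 0.416 = 150°
tan(βl) = tan(150°) = -0.584
Z_in = Z_0·(Z_L + jZ_0·tanβl)/(Z_0 + jZ_L·tanβl)
     = 75·(141 − j43.8)/(75 − j82.4)

Z_in ≈ 85.7 + j50.3 Ω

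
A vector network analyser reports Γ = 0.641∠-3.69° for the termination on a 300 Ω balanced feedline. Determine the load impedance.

Z_L ≈ 1340 − j188 Ω

Z_L = Z_0·(1 + Γ)/(1 − Γ) = 300·(1.64 − j0.0413)/(0.36 + j0.0413)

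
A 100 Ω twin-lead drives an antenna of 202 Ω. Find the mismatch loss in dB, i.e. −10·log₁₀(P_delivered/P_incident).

mismatch loss ≈ 0.526 dB

Γ = (202 − 100)/(202 + 100) = 0.338
|Γ|² = 0.114, so P_del/P_inc = 1 − |Γ|² = 0.886
ML = −10·log₁₀(1 − |Γ|²)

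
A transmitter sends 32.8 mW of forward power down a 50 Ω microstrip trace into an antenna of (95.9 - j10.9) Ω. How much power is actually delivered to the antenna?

P_delivered ≈ 29.4 mW

|Γ| = |(45.9 − j10.9)/(145.9 − j10.9)| = 0.322
|Γ|² = 0.104
P_refl = |Γ|²·P_inc = 3.41 mW, P_del = (1 − |Γ|²)·P_inc = 29.4 mW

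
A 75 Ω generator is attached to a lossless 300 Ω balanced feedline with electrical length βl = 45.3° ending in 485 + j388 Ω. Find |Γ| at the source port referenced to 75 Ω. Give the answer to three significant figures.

tan(βl) = 1.01
Z_in = Z_0·(Z_L + jZ_0·tanβl)/(Z_0 + jZ_L·tanβl) = 355 − j364 Ω
Γ_s = (Z_in − Z_s)/(Z_in + Z_s) = (280 − j364)/(430 − j364), |Γ_s| = 0.815

|Γ| ≈ 0.815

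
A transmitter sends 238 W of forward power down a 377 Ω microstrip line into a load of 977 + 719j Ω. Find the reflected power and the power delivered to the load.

P_reflected ≈ 88.8 W; P_delivered ≈ 149 W

|Γ| = |(600 + j719)/(1354 + j719)| = 0.611
|Γ|² = 0.373
P_refl = |Γ|²·P_inc = 88.8 W, P_del = (1 − |Γ|²)·P_inc = 149 W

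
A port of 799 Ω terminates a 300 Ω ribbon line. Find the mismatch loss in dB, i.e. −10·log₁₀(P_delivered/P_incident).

Γ = (799 − 300)/(799 + 300) = 0.454
|Γ|² = 0.206, so P_del/P_inc = 1 − |Γ|² = 0.794
ML = −10·log₁₀(1 − |Γ|²)

mismatch loss ≈ 1 dB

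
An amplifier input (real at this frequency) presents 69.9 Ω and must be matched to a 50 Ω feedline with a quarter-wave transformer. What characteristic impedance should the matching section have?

Z_qwt ≈ 59.1 Ω

Z_qwt = √(Z_0·R_L) = √(50 × 69.9) = √3495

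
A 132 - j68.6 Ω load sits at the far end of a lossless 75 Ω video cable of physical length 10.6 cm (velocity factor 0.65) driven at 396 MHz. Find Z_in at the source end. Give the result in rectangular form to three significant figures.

Z_in ≈ 31.6 + j3.74 Ω

λ = v/f = 0.65·c / 396 MHz = 0.492 m
βl = 2π·l/λ = 2π × 0.215 = 77.5°
tan(βl) = tan(77.5°) = 4.51
Z_in = Z_0·(Z_L + jZ_0·tanβl)/(Z_0 + jZ_L·tanβl)
     = 75·(132 + j270)/(384 + j595)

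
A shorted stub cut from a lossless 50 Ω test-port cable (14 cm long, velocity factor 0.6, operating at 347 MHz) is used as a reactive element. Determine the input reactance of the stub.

X_in ≈ -398 Ω (capacitive)

λ = v/f = 0.6·c / 347 MHz = 0.519 m
βl = 2π·l/λ = 2π × 0.27 = 97.2°
tan(βl) = -7.96
For a shorted stub, Z_in = jZ_0·tan(βl)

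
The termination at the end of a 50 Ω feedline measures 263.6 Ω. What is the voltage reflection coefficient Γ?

Γ = (Z_L − Z_0)/(Z_L + Z_0) = (263.6 − 50)/(263.6 + 50) = 213.6/313.6

Γ = 0.681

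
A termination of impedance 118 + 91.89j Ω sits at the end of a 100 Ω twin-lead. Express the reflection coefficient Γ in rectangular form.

Γ ≈ 0.221 + j0.328

Γ = (Z_L − Z_0)/(Z_L + Z_0) = (18 + j91.89)/(218 + j91.89)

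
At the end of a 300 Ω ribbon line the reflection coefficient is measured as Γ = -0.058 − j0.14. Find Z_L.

Z_L ≈ 257 − j73.8 Ω

Z_L = Z_0·(1 + Γ)/(1 − Γ) = 300·(0.942 − j0.14)/(1.06 + j0.14)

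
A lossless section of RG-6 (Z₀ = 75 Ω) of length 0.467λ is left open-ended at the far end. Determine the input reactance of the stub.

βl = 2π × 0.467 = 168°
tan(βl) = -0.21
For an open-ended stub, Z_in = −jZ_0·cot(βl) = −jZ_0/tan(βl)

X_in ≈ 357 Ω (inductive)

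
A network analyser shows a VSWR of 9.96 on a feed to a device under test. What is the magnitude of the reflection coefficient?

|Γ| ≈ 0.818

|Γ| = (S − 1)/(S + 1) = (9.96 − 1)/(9.96 + 1) = 8.96/11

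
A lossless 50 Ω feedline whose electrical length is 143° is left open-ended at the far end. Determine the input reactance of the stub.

tan(βl) = -0.754
For an open-ended stub, Z_in = −jZ_0·cot(βl) = −jZ_0/tan(βl)

X_in ≈ 66.4 Ω (inductive)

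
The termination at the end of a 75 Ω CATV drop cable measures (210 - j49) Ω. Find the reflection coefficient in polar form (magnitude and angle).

Γ = (Z_L − Z_0)/(Z_L + Z_0) = (135 − j49)/(285 − j49)
|Γ| = 144/289 = 0.497

Γ ≈ 0.497 ∠ -10.2°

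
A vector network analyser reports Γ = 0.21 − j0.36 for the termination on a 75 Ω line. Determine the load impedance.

Z_L ≈ 82.2 − j71.6 Ω

Z_L = Z_0·(1 + Γ)/(1 − Γ) = 75·(1.21 − j0.36)/(0.79 + j0.36)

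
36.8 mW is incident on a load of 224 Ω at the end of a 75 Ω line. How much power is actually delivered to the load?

P_delivered ≈ 27.7 mW

Γ = (224 − 75)/(224 + 75) = 0.498
|Γ|² = 0.248
P_refl = |Γ|²·P_inc = 9.14 mW, P_del = (1 − |Γ|²)·P_inc = 27.7 mW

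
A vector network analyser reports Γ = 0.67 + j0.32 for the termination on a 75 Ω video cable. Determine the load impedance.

Z_L ≈ 159 + j227 Ω

Z_L = Z_0·(1 + Γ)/(1 − Γ) = 75·(1.67 + j0.32)/(0.33 − j0.32)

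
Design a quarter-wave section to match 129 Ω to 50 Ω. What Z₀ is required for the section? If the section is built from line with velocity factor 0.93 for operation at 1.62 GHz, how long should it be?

Z_qwt = √(Z_0·R_L) = √(50 × 129) = √6450
λ = 0.93·c/f = 0.172 m, so l = λ/4 = 0.0431 m

Z_qwt ≈ 80.3 Ω; length ≈ 4.31 cm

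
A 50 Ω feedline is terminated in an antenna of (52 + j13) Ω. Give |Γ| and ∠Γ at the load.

Γ = (Z_L − Z_0)/(Z_L + Z_0) = (2 + j13)/(102 + j13)
|Γ| = 13.2/103 = 0.128

Γ ≈ 0.128 ∠ 74°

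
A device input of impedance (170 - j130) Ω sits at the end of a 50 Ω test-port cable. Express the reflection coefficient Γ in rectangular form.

Γ ≈ 0.663 − j0.199

Γ = (Z_L − Z_0)/(Z_L + Z_0) = (120 − j130)/(220 − j130)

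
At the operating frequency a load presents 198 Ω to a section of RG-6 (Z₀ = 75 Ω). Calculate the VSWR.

VSWR ≈ 2.64

Γ = (198 − 75)/(198 + 75) = 0.451
VSWR = (1 + 0.451)/(1 − 0.451)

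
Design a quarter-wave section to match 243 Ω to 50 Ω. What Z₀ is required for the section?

Z_qwt ≈ 110 Ω

Z_qwt = √(Z_0·R_L) = √(50 × 243) = √12150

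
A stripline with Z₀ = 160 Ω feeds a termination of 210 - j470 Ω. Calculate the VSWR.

Γ = (Z_L − Z_0)/(Z_L + Z_0) = (50 − j470)/(370 − j470)
|Γ| = 473/598 = 0.79
VSWR = (1 + |Γ|)/(1 − |Γ|) = 1.79/0.21

VSWR ≈ 8.53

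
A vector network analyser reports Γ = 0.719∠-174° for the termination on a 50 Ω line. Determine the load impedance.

Z_L = Z_0·(1 + Γ)/(1 − Γ) = 50·(0.285 − j0.0752)/(1.72 + j0.0752)

Z_L ≈ 8.2 − j2.55 Ω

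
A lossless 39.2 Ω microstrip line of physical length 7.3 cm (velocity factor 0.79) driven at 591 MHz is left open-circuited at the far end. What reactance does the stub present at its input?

X_in ≈ -17.8 Ω (capacitive)

λ = v/f = 0.79·c / 591 MHz = 0.401 m
βl = 2π·l/λ = 2π × 0.182 = 65.5°
tan(βl) = 2.2
For an open-circuited stub, Z_in = −jZ_0·cot(βl) = −jZ_0/tan(βl)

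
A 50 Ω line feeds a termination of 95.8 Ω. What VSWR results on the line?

VSWR ≈ 1.92

Γ = (95.8 − 50)/(95.8 + 50) = 0.314
VSWR = (1 + 0.314)/(1 − 0.314)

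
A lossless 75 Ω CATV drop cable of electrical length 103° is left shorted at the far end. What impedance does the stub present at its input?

tan(βl) = -4.33
For a shorted stub, Z_in = jZ_0·tan(βl)

Z_in ≈ −j325 Ω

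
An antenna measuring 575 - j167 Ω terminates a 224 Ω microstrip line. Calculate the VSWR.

Γ = (Z_L − Z_0)/(Z_L + Z_0) = (351 − j167)/(799 − j167)
|Γ| = 389/816 = 0.476
VSWR = (1 + |Γ|)/(1 − |Γ|) = 1.48/0.524

VSWR ≈ 2.82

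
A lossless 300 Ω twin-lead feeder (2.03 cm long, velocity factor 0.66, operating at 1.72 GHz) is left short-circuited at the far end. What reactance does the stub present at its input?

λ = v/f = 0.66·c / 1.72 GHz = 0.115 m
βl = 2π·l/λ = 2π × 0.176 = 63.5°
tan(βl) = 2
For a short-circuited stub, Z_in = jZ_0·tan(βl)

X_in ≈ 601 Ω (inductive)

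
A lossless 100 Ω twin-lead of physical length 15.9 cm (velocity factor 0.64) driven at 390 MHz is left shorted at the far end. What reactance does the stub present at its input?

λ = v/f = 0.64·c / 390 MHz = 0.492 m
βl = 2π·l/λ = 2π × 0.323 = 116°
tan(βl) = -2.03
For a shorted stub, Z_in = jZ_0·tan(βl)

X_in ≈ -203 Ω (capacitive)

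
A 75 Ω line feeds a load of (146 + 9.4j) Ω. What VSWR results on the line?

VSWR ≈ 1.96

Γ = (Z_L − Z_0)/(Z_L + Z_0) = (71 + j9.4)/(221 + j9.4)
|Γ| = 71.6/221 = 0.324
VSWR = (1 + |Γ|)/(1 − |Γ|) = 1.32/0.676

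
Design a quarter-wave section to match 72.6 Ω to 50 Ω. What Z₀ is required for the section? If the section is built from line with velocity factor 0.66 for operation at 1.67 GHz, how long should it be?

Z_qwt = √(Z_0·R_L) = √(50 × 72.6) = √3630
λ = 0.66·c/f = 0.119 m, so l = λ/4 = 0.0296 m

Z_qwt ≈ 60.2 Ω; length ≈ 2.96 cm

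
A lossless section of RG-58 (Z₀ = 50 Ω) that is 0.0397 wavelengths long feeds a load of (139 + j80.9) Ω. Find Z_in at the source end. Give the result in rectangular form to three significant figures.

βl = 2π × 0.0397 = 14.3°
tan(βl) = tan(14.3°) = 0.255
Z_in = Z_0·(Z_L + jZ_0·tanβl)/(Z_0 + jZ_L·tanβl)
     = 50·(139 + j93.6)/(29.4 + j35.4)

Z_in ≈ 175 − j51.2 Ω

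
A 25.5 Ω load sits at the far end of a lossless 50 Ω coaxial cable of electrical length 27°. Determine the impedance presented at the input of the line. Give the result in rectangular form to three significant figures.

tan(βl) = tan(27°) = 0.51
Z_in = Z_0·(Z_L + jZ_0·tanβl)/(Z_0 + jZ_L·tanβl)
     = 50·(25.5 + j25.5)/(50 + j13)

Z_in ≈ 30.1 + j17.7 Ω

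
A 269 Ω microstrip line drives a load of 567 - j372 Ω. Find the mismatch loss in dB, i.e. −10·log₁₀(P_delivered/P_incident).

Γ = (298 − j372)/(836 − j372), |Γ| = 0.521
|Γ|² = 0.271, so P_del/P_inc = 1 − |Γ|² = 0.729
ML = −10·log₁₀(1 − |Γ|²)

mismatch loss ≈ 1.37 dB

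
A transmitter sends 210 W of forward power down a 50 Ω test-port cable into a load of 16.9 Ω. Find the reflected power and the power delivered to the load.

P_reflected ≈ 51.4 W; P_delivered ≈ 159 W

Γ = (16.9 − 50)/(16.9 + 50) = -0.495
|Γ|² = 0.245
P_refl = |Γ|²·P_inc = 51.4 W, P_del = (1 − |Γ|²)·P_inc = 159 W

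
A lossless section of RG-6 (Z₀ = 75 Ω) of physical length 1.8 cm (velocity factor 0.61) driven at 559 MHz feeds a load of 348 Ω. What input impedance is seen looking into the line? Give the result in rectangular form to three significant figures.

λ = v/f = 0.61·c / 559 MHz = 0.327 m
βl = 2π·l/λ = 2π × 0.055 = 19.8°
tan(βl) = tan(19.8°) = 0.36
Z_in = Z_0·(Z_L + jZ_0·tanβl)/(Z_0 + jZ_L·tanβl)
     = 75·(348 + j27)/(75 + j125)

Z_in ≈ 104 − j146 Ω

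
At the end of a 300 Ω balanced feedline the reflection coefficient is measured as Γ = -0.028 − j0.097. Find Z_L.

Z_L ≈ 279 − j54.6 Ω

Z_L = Z_0·(1 + Γ)/(1 − Γ) = 300·(0.972 − j0.097)/(1.03 + j0.097)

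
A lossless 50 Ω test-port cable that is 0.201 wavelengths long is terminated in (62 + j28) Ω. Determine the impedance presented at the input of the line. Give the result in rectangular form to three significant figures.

βl = 2π × 0.201 = 72.4°
tan(βl) = tan(72.4°) = 3.14
Z_in = Z_0·(Z_L + jZ_0·tanβl)/(Z_0 + jZ_L·tanβl)
     = 50·(62 + j185)/(-38.1 + j195)

Z_in ≈ 42.8 − j24.2 Ω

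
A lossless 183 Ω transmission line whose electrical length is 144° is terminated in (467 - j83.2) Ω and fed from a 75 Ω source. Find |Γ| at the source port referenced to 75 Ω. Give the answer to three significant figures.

|Γ| ≈ 0.676

tan(βl) = -0.727
Z_in = Z_0·(Z_L + jZ_0·tanβl)/(Z_0 + jZ_L·tanβl) = 184 + j186 Ω
Γ_s = (Z_in − Z_s)/(Z_in + Z_s) = (109 + j186)/(259 + j186), |Γ_s| = 0.676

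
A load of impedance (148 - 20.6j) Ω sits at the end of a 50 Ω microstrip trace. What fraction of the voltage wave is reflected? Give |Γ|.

Γ = (Z_L − Z_0)/(Z_L + Z_0) = (98 − j20.6)/(198 − j20.6)
|Γ| = 100/199

|Γ| ≈ 0.503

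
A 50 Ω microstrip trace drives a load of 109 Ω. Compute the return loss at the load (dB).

RL ≈ 8.61 dB

Γ = (109 − 50)/(109 + 50) = 0.371
RL = −20·log₁₀|Γ| = −20·log₁₀(0.371)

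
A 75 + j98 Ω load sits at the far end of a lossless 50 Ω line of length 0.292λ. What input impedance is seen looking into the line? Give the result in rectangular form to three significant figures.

βl = 2π × 0.292 = 105°
tan(βl) = tan(105°) = -3.7
Z_in = Z_0·(Z_L + jZ_0·tanβl)/(Z_0 + jZ_L·tanβl)
     = 50·(75 − j87.1)/(413 − j278)

Z_in ≈ 11.1 − j3.05 Ω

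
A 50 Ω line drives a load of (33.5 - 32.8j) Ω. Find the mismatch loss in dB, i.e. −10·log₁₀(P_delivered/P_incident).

mismatch loss ≈ 0.796 dB

Γ = (-16.5 − j32.8)/(83.5 − j32.8), |Γ| = 0.409
|Γ|² = 0.168, so P_del/P_inc = 1 − |Γ|² = 0.832
ML = −10·log₁₀(1 − |Γ|²)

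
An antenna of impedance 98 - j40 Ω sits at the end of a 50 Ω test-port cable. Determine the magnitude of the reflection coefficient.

|Γ| ≈ 0.408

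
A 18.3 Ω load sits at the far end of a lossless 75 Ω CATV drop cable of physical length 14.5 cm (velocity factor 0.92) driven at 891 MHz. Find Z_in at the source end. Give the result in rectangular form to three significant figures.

Z_in ≈ 19 − j14.3 Ω

λ = v/f = 0.92·c / 891 MHz = 0.31 m
βl = 2π·l/λ = 2π × 0.468 = 169°
tan(βl) = tan(169°) = -0.203
Z_in = Z_0·(Z_L + jZ_0·tanβl)/(Z_0 + jZ_L·tanβl)
     = 75·(18.3 − j15.2)/(75 − j3.72)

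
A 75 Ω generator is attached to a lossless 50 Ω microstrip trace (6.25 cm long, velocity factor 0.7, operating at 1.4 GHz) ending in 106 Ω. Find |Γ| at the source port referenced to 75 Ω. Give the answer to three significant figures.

|Γ| ≈ 0.322

λ = v/f = 0.7·c / 1.4 GHz = 0.15 m
βl = 2π·l/λ = 2π × 0.417 = 150°
tan(βl) = -0.577
Z_in = Z_0·(Z_L + jZ_0·tanβl)/(Z_0 + jZ_L·tanβl) = 56.6 + j40.4 Ω
Γ_s = (Z_in − Z_s)/(Z_in + Z_s) = (-18.4 + j40.4)/(132 + j40.4), |Γ_s| = 0.322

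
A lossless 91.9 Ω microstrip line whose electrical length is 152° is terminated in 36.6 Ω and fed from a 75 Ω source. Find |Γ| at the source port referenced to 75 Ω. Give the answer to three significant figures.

tan(βl) = -0.532
Z_in = Z_0·(Z_L + jZ_0·tanβl)/(Z_0 + jZ_L·tanβl) = 44.9 − j39.3 Ω
Γ_s = (Z_in − Z_s)/(Z_in + Z_s) = (-30.1 − j39.3)/(120 − j39.3), |Γ_s| = 0.392

|Γ| ≈ 0.392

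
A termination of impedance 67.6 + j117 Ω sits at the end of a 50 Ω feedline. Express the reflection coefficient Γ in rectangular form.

Γ ≈ 0.573 + j0.425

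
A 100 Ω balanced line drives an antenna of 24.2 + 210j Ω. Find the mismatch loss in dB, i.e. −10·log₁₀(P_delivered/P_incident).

mismatch loss ≈ 7.89 dB

Γ = (-75.8 + j210)/(124.2 + j210), |Γ| = 0.915
|Γ|² = 0.837, so P_del/P_inc = 1 − |Γ|² = 0.163
ML = −10·log₁₀(1 − |Γ|²)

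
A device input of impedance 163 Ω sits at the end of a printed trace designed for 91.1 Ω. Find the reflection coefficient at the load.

Γ = 0.283

Γ = (Z_L − Z_0)/(Z_L + Z_0) = (163 − 91.1)/(163 + 91.1) = 71.9/254.1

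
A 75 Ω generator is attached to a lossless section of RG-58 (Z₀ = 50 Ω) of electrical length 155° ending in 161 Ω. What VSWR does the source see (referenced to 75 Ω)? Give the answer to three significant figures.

VSWR ≈ 2.67

tan(βl) = -0.466
Z_in = Z_0·(Z_L + jZ_0·tanβl)/(Z_0 + jZ_L·tanβl) = 60.2 + j67.1 Ω
Γ_s = (Z_in − Z_s)/(Z_in + Z_s) = (-14.8 + j67.1)/(135 + j67.1), |Γ_s| = 0.455
VSWR = (1 + |Γ_s|)/(1 − |Γ_s|)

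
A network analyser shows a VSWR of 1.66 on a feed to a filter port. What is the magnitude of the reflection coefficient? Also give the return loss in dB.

|Γ| = (S − 1)/(S + 1) = (1.66 − 1)/(1.66 + 1) = 0.66/2.66
RL = −20·log₁₀|Γ| = −20·log₁₀(0.248)

|Γ| ≈ 0.248; return loss ≈ 12.1 dB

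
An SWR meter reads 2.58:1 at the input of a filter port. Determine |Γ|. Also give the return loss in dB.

|Γ| = (S − 1)/(S + 1) = (2.58 − 1)/(2.58 + 1) = 1.58/3.58
RL = −20·log₁₀|Γ| = −20·log₁₀(0.441)

|Γ| ≈ 0.441; return loss ≈ 7.1 dB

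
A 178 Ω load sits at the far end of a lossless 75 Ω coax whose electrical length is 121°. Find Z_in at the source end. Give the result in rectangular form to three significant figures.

Z_in ≈ 40.4 + j34.8 Ω

tan(βl) = tan(121°) = -1.66
Z_in = Z_0·(Z_L + jZ_0·tanβl)/(Z_0 + jZ_L·tanβl)
     = 75·(178 − j125)/(75 − j296)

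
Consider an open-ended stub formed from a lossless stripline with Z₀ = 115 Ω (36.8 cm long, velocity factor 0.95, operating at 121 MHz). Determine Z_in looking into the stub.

λ = v/f = 0.95·c / 121 MHz = 2.36 m
βl = 2π·l/λ = 2π × 0.156 = 56.2°
tan(βl) = 1.5
For an open-ended stub, Z_in = −jZ_0·cot(βl) = −jZ_0/tan(βl)

Z_in ≈ −j76.9 Ω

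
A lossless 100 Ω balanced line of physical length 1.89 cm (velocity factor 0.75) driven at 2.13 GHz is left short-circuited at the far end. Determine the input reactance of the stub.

λ = v/f = 0.75·c / 2.13 GHz = 0.106 m
βl = 2π·l/λ = 2π × 0.179 = 64.4°
tan(βl) = 2.09
For a short-circuited stub, Z_in = jZ_0·tan(βl)

X_in ≈ 209 Ω (inductive)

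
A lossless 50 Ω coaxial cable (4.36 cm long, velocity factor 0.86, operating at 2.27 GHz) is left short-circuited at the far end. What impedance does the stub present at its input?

λ = v/f = 0.86·c / 2.27 GHz = 0.114 m
βl = 2π·l/λ = 2π × 0.384 = 138°
tan(βl) = -0.897
For a short-circuited stub, Z_in = jZ_0·tan(βl)

Z_in ≈ −j44.9 Ω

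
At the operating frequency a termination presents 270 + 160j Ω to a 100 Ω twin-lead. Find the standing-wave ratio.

VSWR ≈ 3.75

Γ = (Z_L − Z_0)/(Z_L + Z_0) = (170 + j160)/(370 + j160)
|Γ| = 233/403 = 0.579
VSWR = (1 + |Γ|)/(1 − |Γ|) = 1.58/0.421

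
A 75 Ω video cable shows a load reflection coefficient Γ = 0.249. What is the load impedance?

Z_L ≈ 125 Ω

Z_L = Z_0·(1 + Γ)/(1 − Γ) = 75·(1.25)/(0.751)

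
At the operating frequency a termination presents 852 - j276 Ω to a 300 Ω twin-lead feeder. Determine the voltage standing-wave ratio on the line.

VSWR ≈ 3.18

Γ = (Z_L − Z_0)/(Z_L + Z_0) = (552 − j276)/(1152 − j276)
|Γ| = 617/1180 = 0.521
VSWR = (1 + |Γ|)/(1 − |Γ|) = 1.52/0.479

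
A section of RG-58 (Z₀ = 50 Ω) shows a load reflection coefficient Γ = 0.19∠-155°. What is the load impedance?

Z_L = Z_0·(1 + Γ)/(1 − Γ) = 50·(0.828 − j0.0803)/(1.17 + j0.0803)

Z_L ≈ 34.9 − j5.82 Ω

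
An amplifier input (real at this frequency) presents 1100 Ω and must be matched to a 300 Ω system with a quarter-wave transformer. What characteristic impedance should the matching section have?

Z_qwt ≈ 574 Ω

Z_qwt = √(Z_0·R_L) = √(300 × 1100) = √330000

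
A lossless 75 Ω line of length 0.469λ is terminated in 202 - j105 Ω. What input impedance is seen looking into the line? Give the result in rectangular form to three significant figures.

Z_in ≈ 260 + j25.6 Ω

βl = 2π × 0.469 = 169°
tan(βl) = tan(169°) = -0.197
Z_in = Z_0·(Z_L + jZ_0·tanβl)/(Z_0 + jZ_L·tanβl)
     = 75·(202 − j120)/(54.3 − j39.9)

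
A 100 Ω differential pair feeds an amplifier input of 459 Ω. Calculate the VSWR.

VSWR ≈ 4.59

Γ = (459 − 100)/(459 + 100) = 0.642
VSWR = (1 + 0.642)/(1 − 0.642)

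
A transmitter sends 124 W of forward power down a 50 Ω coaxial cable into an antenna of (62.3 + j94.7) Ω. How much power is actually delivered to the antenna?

|Γ| = |(12.3 + j94.7)/(112.3 + j94.7)| = 0.65
|Γ|² = 0.423
P_refl = |Γ|²·P_inc = 52.4 W, P_del = (1 − |Γ|²)·P_inc = 71.6 W

P_delivered ≈ 71.6 W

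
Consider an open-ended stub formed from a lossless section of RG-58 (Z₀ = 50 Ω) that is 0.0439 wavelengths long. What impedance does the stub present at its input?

βl = 2π × 0.0439 = 15.8°
tan(βl) = 0.283
For an open-ended stub, Z_in = −jZ_0·cot(βl) = −jZ_0/tan(βl)

Z_in ≈ −j177 Ω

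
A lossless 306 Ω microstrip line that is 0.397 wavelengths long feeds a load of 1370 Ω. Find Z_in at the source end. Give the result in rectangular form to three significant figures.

βl = 2π × 0.397 = 143°
tan(βl) = tan(143°) = -0.756
Z_in = Z_0·(Z_L + jZ_0·tanβl)/(Z_0 + jZ_L·tanβl)
     = 306·(1370 − j231)/(306 − j1040)

Z_in ≈ 173 + j354 Ω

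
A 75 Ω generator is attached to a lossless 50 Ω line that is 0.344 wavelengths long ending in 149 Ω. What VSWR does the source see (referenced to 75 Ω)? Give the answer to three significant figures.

βl = 2π × 0.344 = 124°
tan(βl) = -1.49
Z_in = Z_0·(Z_L + jZ_0·tanβl)/(Z_0 + jZ_L·tanβl) = 23.1 + j28.3 Ω
Γ_s = (Z_in − Z_s)/(Z_in + Z_s) = (-51.9 + j28.3)/(98.1 + j28.3), |Γ_s| = 0.578
VSWR = (1 + |Γ_s|)/(1 − |Γ_s|)

VSWR ≈ 3.74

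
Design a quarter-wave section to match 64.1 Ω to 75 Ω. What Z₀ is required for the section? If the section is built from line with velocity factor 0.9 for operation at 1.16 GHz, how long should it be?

Z_qwt = √(Z_0·R_L) = √(75 × 64.1) = √4808
λ = 0.9·c/f = 0.233 m, so l = λ/4 = 0.0582 m

Z_qwt ≈ 69.3 Ω; length ≈ 5.82 cm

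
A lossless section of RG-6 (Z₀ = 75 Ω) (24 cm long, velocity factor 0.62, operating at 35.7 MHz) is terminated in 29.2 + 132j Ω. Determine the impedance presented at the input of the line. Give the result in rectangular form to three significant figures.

λ = v/f = 0.62·c / 35.7 MHz = 5.21 m
βl = 2π·l/λ = 2π × 0.0461 = 16.6°
tan(βl) = tan(16.6°) = 0.298
Z_in = Z_0·(Z_L + jZ_0·tanβl)/(Z_0 + jZ_L·tanβl)
     = 75·(29.2 + j154)/(35.7 + j8.7)

Z_in ≈ 133 + j292 Ω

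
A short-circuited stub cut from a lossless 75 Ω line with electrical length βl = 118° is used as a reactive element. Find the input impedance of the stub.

Z_in ≈ −j141 Ω

tan(βl) = -1.88
For a short-circuited stub, Z_in = jZ_0·tan(βl)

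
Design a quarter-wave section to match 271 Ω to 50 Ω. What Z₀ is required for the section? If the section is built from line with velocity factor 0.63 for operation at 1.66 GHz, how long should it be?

Z_qwt = √(Z_0·R_L) = √(50 × 271) = √13550
λ = 0.63·c/f = 0.114 m, so l = λ/4 = 0.0285 m

Z_qwt ≈ 116 Ω; length ≈ 2.85 cm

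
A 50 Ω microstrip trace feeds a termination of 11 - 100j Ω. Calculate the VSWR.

Γ = (Z_L − Z_0)/(Z_L + Z_0) = (-39 − j100)/(61 − j100)
|Γ| = 107/117 = 0.916
VSWR = (1 + |Γ|)/(1 − |Γ|) = 1.92/0.0837

VSWR ≈ 22.9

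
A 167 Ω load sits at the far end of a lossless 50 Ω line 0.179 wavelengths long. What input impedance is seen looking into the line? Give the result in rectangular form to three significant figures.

Z_in ≈ 18 − j21.3 Ω

βl = 2π × 0.179 = 64.4°
tan(βl) = tan(64.4°) = 2.09
Z_in = Z_0·(Z_L + jZ_0·tanβl)/(Z_0 + jZ_L·tanβl)
     = 50·(167 + j105)/(50 + j349)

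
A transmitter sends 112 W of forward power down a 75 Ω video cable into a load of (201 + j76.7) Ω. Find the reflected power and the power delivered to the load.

P_reflected ≈ 29.7 W; P_delivered ≈ 82.3 W

|Γ| = |(126 + j76.7)/(276 + j76.7)| = 0.515
|Γ|² = 0.265
P_refl = |Γ|²·P_inc = 29.7 W, P_del = (1 − |Γ|²)·P_inc = 82.3 W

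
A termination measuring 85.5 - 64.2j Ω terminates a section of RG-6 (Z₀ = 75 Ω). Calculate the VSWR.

Γ = (Z_L − Z_0)/(Z_L + Z_0) = (10.5 − j64.2)/(160.5 − j64.2)
|Γ| = 65.1/173 = 0.376
VSWR = (1 + |Γ|)/(1 − |Γ|) = 1.38/0.624

VSWR ≈ 2.21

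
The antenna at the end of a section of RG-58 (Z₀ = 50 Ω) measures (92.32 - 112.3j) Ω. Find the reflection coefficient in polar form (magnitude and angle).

Γ = (Z_L − Z_0)/(Z_L + Z_0) = (42.32 − j112.3)/(142.3 − j112.3)
|Γ| = 120/181 = 0.662

Γ ≈ 0.662 ∠ -31.1°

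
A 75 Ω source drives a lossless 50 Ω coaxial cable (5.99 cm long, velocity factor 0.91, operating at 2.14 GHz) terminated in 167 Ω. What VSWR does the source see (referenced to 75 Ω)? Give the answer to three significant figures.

λ = v/f = 0.91·c / 2.14 GHz = 0.128 m
βl = 2π·l/λ = 2π × 0.47 = 169°
tan(βl) = -0.194
Z_in = Z_0·(Z_L + jZ_0·tanβl)/(Z_0 + jZ_L·tanβl) = 122 + j69.3 Ω
Γ_s = (Z_in − Z_s)/(Z_in + Z_s) = (47.1 + j69.3)/(197 + j69.3), |Γ_s| = 0.401
VSWR = (1 + |Γ_s|)/(1 − |Γ_s|)

VSWR ≈ 2.34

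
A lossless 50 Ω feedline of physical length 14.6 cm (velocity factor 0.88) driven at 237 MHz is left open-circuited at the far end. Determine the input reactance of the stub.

λ = v/f = 0.88·c / 237 MHz = 1.11 m
βl = 2π·l/λ = 2π × 0.131 = 47.2°
tan(βl) = 1.08
For an open-circuited stub, Z_in = −jZ_0·cot(βl) = −jZ_0/tan(βl)

X_in ≈ -46.3 Ω (capacitive)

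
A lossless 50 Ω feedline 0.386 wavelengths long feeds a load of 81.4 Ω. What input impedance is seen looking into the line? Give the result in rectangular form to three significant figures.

βl = 2π × 0.386 = 139°
tan(βl) = tan(139°) = -0.871
Z_in = Z_0·(Z_L + jZ_0·tanβl)/(Z_0 + jZ_L·tanβl)
     = 50·(81.4 − j43.5)/(50 − j70.9)

Z_in ≈ 47.6 + j23.9 Ω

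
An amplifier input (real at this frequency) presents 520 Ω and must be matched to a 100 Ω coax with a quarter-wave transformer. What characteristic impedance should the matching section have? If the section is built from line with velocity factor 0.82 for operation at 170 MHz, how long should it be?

Z_qwt ≈ 228 Ω; length ≈ 36.2 cm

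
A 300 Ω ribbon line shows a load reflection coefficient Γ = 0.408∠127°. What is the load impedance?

Z_L ≈ 151 + j118 Ω

Z_L = Z_0·(1 + Γ)/(1 − Γ) = 300·(0.754 + j0.326)/(1.25 − j0.326)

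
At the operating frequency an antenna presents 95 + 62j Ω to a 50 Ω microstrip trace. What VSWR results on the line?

VSWR ≈ 2.89

Γ = (Z_L − Z_0)/(Z_L + Z_0) = (45 + j62)/(145 + j62)
|Γ| = 76.6/158 = 0.486
VSWR = (1 + |Γ|)/(1 − |Γ|) = 1.49/0.514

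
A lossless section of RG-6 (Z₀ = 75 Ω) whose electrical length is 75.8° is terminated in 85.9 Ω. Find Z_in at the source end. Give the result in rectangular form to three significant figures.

Z_in ≈ 66.4 − j4.3 Ω

tan(βl) = tan(75.8°) = 3.95
Z_in = Z_0·(Z_L + jZ_0·tanβl)/(Z_0 + jZ_L·tanβl)
     = 75·(85.9 + j296)/(75 + j339)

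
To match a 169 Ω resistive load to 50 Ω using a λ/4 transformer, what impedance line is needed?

Z_qwt ≈ 91.9 Ω

Z_qwt = √(Z_0·R_L) = √(50 × 169) = √8450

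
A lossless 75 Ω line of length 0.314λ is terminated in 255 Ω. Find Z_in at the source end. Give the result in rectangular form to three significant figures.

βl = 2π × 0.314 = 113°
tan(βl) = tan(113°) = -2.35
Z_in = Z_0·(Z_L + jZ_0·tanβl)/(Z_0 + jZ_L·tanβl)
     = 75·(255 − j176)/(75 − j600)

Z_in ≈ 25.6 + j28.7 Ω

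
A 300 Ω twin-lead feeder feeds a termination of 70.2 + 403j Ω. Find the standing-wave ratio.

VSWR ≈ 12.1

Γ = (Z_L − Z_0)/(Z_L + Z_0) = (-229.8 + j403)/(370.2 + j403)
|Γ| = 464/547 = 0.848
VSWR = (1 + |Γ|)/(1 − |Γ|) = 1.85/0.152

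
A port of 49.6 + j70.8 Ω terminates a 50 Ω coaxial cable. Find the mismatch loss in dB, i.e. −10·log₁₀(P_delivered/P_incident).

mismatch loss ≈ 1.78 dB

Γ = (-0.4 + j70.8)/(99.6 + j70.8), |Γ| = 0.579
|Γ|² = 0.336, so P_del/P_inc = 1 − |Γ|² = 0.664
ML = −10·log₁₀(1 − |Γ|²)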